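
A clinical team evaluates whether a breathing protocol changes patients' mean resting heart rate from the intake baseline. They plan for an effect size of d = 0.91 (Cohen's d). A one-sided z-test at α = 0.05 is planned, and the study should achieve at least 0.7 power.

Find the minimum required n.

For power 0.7 need Φ(δ − z_{0.05}) = 0.7, so δ = z_{0.05} + z_{0.30} = 1.645 + 0.524 = 2.169.
δ = d·√n ⇒ n = (δ/d)² = (2.169 / 0.91)² = 5.68.
Rounding up, n = 6.

n = 6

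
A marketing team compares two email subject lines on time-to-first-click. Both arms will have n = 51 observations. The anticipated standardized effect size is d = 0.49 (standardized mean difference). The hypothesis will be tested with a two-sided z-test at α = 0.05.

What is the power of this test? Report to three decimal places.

Power ≈ 0.697

Noncentrality parameter: δ = d·√(n/2) = 0.49 × √(51/2) = 2.4744
Critical value for a two-sided test at α = 0.05: z_{α/2} = 1.960.
Power = Φ(δ − 1.960) + Φ(−δ − 1.960) = Φ(0.514) + Φ(-4.434) = 0.6965 + 0.0000 = 0.6965.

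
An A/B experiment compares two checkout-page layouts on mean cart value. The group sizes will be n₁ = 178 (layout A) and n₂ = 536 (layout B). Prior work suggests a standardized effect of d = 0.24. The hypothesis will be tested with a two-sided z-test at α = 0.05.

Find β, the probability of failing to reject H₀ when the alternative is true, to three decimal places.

β ≈ 0.208

Noncentrality parameter: δ = d / √(1/n₁ + 1/n₂) = 0.24 / √(1/178 + 1/536) = 2.7743
Critical value for a two-sided test at α = 0.05: z_{α/2} = 1.960.
Power = Φ(δ − 1.960) + Φ(−δ − 1.960) = Φ(0.814) + Φ(-4.734) = 0.7923 + 0.0000 = 0.7923.
Type II error: β = 1 − power = 1 − 0.7923 = 0.2077.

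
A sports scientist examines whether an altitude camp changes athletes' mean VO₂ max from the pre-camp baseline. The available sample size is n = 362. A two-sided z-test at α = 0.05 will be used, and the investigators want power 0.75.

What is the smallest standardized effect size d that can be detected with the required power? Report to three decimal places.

d ≈ 0.138

Need Φ(δ − 1.960) = 0.75, so δ = 1.960 + 0.674 = 2.634.
(Lower-tail contribution to power is negligible for δ > 0.)
δ = d·√n ⇒ d = δ/√n = 2.634/√362 = 0.1385.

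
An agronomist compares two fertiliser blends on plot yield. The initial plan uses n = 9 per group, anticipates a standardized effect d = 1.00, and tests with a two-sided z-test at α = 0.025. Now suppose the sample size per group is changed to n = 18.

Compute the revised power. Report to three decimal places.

With n = 18 per group: δ = d·√(n/2) = 1.00 × √(18/2) = 3.0000. Critical value z_{0.0125} = 2.241.
Revised power = Φ(δ − 2.241) + Φ(−δ − 2.241) = Φ(0.759) + Φ(-5.241) = 0.7760 + 0.0000 = 0.7760.

Power ≈ 0.776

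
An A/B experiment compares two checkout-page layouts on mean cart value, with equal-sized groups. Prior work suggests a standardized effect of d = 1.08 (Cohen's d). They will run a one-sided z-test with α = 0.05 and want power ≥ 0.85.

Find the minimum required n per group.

n = 13 per group

For power 0.85 need Φ(δ − z_{0.05}) = 0.85, so δ = z_{0.05} + z_{0.15} = 1.645 + 1.036 = 2.681.
δ = d·√(n/2) ⇒ n = 2(δ/d)² = 2 × (2.681 / 1.08)² = 12.33.
Rounding up, n = 13 per group.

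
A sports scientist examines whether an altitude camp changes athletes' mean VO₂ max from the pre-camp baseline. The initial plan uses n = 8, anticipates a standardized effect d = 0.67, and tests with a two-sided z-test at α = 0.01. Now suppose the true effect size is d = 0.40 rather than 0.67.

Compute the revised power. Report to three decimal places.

Power ≈ 0.074

With d = 0.40: δ = d·√n = 0.40 × √8 = 1.1314. Critical value z_{0.005} = 2.576.
Revised power = Φ(δ − 2.576) + Φ(−δ − 2.576) = Φ(-1.444) + Φ(-3.707) = 0.0743 + 0.0001 = 0.0744.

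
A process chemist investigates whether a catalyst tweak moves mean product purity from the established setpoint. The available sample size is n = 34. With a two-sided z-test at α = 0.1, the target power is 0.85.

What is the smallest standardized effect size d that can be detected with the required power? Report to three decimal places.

Required noncentrality: δ = z_{0.05} + z_{0.15} = 1.645 + 1.036 = 2.681.
(The second rejection-region term Φ(−δ − z_{α/2}) is negligible and dropped.)
δ = d·√n ⇒ d = δ/√n = 2.681/√34 = 0.4598.

d ≈ 0.460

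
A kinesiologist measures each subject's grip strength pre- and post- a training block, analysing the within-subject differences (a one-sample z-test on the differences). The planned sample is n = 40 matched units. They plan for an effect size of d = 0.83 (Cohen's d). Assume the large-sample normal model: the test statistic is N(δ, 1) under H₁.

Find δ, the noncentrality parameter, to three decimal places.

δ ≈ 5.249

δ = d·√n = 0.83 × √40 = 5.2494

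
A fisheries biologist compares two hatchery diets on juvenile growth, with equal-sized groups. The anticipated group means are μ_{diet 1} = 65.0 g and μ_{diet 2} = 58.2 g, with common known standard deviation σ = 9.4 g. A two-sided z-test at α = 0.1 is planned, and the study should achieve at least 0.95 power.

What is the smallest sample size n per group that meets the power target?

Standardized effect: d = |μ_{diet 1} − μ_{diet 2}| / σ = |65.0 − 58.2| / 9.4 = 0.7234
Set Φ(δ − 1.645) = 0.95; then δ − 1.645 = Φ⁻¹(0.95) = 1.645, giving δ = 3.290.
(For δ > 0 the lower-tail rejection region contributes negligibly to power, so the one-term inversion is standard.)
δ = d·√(n/2) ⇒ n = 2(δ/d)² = 2 × (3.290 / 0.7234)² = 41.36.
Rounding up, n = 42 per group.

n = 42 per group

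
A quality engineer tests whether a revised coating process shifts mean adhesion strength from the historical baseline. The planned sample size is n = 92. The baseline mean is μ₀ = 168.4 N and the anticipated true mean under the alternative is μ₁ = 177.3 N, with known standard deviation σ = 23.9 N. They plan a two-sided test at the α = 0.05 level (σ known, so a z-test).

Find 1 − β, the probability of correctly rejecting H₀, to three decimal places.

Power ≈ 0.947

Standardized effect: d = |μ₁ − μ₀| / σ = |177.3 − 168.4| / 23.9 = 0.3724
Noncentrality parameter: δ = d·√n = 0.3724 × √92 = 3.5718
Two-sided α = 0.05 → critical value z_{0.025} = 1.960.
Power = Φ(δ − 1.960) + Φ(−δ − 1.960) = Φ(1.612) + Φ(-5.532) = 0.9465 + 0.0000 = 0.9465.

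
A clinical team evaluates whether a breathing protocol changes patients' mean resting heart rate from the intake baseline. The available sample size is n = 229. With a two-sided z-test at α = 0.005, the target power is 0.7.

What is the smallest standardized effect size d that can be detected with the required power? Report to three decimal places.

Need Φ(δ − 2.807) = 0.7, so δ = 2.807 + 0.524 = 3.331.
(Lower-tail contribution to power is negligible for δ > 0.)
δ = d·√n ⇒ d = δ/√n = 3.331/√229 = 0.2201.

d ≈ 0.220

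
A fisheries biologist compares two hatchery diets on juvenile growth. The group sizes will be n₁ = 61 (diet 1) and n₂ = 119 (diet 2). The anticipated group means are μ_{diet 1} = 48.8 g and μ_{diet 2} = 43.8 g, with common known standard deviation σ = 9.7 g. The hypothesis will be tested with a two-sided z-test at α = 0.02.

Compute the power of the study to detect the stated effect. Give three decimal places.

Power ≈ 0.828

Standardized effect: d = |μ_{diet 1} − μ_{diet 2}| / σ = |48.8 − 43.8| / 9.7 = 0.5155
Noncentrality parameter: δ = d / √(1/n₁ + 1/n₂) = 0.5155 / √(1/61 + 1/119) = 3.2734
Critical value for a two-sided test at α = 0.02: z_{α/2} = 2.326.
Power = Φ(δ − 2.326) + Φ(−δ − 2.326) = Φ(0.947) + Φ(-5.600) = 0.8282 + 0.0000 = 0.8282.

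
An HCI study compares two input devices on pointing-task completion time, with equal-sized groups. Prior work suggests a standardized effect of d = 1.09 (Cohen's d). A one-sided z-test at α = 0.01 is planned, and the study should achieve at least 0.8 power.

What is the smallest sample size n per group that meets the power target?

Set Φ(δ − 2.326) = 0.8; then δ − 2.326 = Φ⁻¹(0.8) = 0.842, giving δ = 3.168.
δ = d·√(n/2) ⇒ n = 2(δ/d)² = 2 × (3.168 / 1.09)² = 16.89.
Round up to the next whole unit.

n = 17 per group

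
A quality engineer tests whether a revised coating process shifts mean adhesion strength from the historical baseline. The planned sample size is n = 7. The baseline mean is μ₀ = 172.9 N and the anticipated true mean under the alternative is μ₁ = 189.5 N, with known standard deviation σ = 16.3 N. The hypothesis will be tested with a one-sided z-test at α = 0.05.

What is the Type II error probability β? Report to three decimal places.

β ≈ 0.147

Standardized effect: d = |μ₁ − μ₀| / σ = |189.5 − 172.9| / 16.3 = 1.0184
Noncentrality parameter: δ = d·√n = 1.0184 × √7 = 2.6944
One-sided α = 0.05 → critical value z_{0.05} = 1.645.
Power = P(Z > 1.645 − δ) = Φ(1.050) = 0.8530.
Type II error: β = 1 − power = 1 − 0.8530 = 0.1470.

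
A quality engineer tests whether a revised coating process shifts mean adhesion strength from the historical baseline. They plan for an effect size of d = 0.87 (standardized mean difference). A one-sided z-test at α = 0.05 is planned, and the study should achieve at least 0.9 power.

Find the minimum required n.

Set Φ(δ − 1.645) = 0.9; then δ − 1.645 = Φ⁻¹(0.9) = 1.282, giving δ = 2.926.
δ = d·√n ⇒ n = (δ/d)² = (2.926 / 0.87)² = 11.31.
Rounding up, n = 12.

n = 12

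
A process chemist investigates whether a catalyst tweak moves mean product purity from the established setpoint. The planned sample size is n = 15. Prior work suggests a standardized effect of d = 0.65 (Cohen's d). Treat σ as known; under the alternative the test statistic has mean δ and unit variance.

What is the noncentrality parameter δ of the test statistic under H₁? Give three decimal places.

δ ≈ 2.517

The noncentrality parameter scales effect size by the design's sample-size factor: δ = d·√n = 0.65 × √15 = 2.5174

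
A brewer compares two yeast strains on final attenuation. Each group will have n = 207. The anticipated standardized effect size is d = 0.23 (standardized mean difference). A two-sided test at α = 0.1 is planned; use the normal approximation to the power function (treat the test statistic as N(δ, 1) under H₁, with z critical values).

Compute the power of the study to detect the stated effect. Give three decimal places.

Power ≈ 0.757

Noncentrality parameter: δ = d·√(n/2) = 0.23 × √(207/2) = 2.3399
Critical value for a two-sided test at α = 0.1: z_{α/2} = 1.645.
Power = Φ(δ − 1.645) + Φ(−δ − 1.645) = Φ(0.695) + Φ(-3.985) = 0.7565 + 0.0000 = 0.7565.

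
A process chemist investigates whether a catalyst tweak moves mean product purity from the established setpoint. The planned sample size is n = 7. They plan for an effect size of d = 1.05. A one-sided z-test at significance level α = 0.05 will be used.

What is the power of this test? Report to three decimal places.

Noncentrality parameter: δ = d·√n = 1.05 × √7 = 2.7780
One-sided α = 0.05 → critical value z_{0.05} = 1.645.
Power = P(Z > 1.645 − δ) = Φ(1.133) = 0.8714.

Power ≈ 0.871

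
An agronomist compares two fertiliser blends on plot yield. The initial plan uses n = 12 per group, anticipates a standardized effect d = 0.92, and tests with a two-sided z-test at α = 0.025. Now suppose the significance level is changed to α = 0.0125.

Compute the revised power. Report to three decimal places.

Power ≈ 0.404

δ = d·√(n/2) = 0.92 × √(12/2) = 2.2535 (unchanged). New critical value: z_{0.0063} = 2.498.
Revised power = Φ(δ − 2.498) + Φ(−δ − 2.498) = Φ(-0.244) + Φ(-4.751) = 0.4035 + 0.0000 = 0.4035.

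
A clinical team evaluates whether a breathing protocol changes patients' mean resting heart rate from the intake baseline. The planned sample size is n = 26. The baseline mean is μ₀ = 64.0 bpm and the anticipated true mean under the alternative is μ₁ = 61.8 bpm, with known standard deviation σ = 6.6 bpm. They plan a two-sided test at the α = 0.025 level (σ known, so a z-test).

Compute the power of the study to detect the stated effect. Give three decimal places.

Power ≈ 0.294

Standardized effect: d = |μ₁ − μ₀| / σ = |61.8 − 64.0| / 6.6 = 0.3333
Noncentrality parameter: δ = d·√n = 0.3333 × √26 = 1.6997
Two-sided α = 0.025 → critical value z_{0.0125} = 2.241.
Power = Φ(δ − 2.241) + Φ(−δ − 2.241) = Φ(-0.542) + Φ(-3.941) = 0.2940 + 0.0000 = 0.2940.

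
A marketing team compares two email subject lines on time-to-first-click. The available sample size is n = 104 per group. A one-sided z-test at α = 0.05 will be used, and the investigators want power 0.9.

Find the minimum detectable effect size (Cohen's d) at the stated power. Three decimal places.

Required noncentrality: δ = z_{0.05} + z_{0.10} = 1.645 + 1.282 = 2.926.
δ = d·√(n/2) ⇒ d = δ/√(n/2) = 2.926/√(104/2) = 0.4058.

d ≈ 0.406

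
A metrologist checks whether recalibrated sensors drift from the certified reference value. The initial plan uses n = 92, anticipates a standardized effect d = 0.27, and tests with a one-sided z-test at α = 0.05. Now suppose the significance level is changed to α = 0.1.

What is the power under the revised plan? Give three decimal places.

δ = d·√n = 0.27 × √92 = 2.5897 (unchanged). New critical value: z_{0.1} = 1.282.
Revised power = Φ(δ − 1.282) = Φ(1.308) = 0.9046.

Power ≈ 0.905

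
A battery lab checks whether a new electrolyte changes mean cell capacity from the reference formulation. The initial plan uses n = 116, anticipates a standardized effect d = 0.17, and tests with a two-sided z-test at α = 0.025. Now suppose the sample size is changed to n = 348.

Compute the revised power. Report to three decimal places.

With n = 348: δ = d·√n = 0.17 × √348 = 3.1713. Critical value z_{0.0125} = 2.241.
Revised power = Φ(δ − 2.241) + Φ(−δ − 2.241) = Φ(0.930) + Φ(-5.413) = 0.8238 + 0.0000 = 0.8238.

Power ≈ 0.824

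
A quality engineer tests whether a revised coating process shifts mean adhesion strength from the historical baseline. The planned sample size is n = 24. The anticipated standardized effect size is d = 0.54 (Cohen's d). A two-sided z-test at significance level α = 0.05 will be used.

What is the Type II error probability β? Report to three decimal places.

Noncentrality parameter: δ = d·√n = 0.54 × √24 = 2.6454
Two-sided α = 0.05 → critical value z_{0.025} = 1.960.
Power = Φ(δ − 1.960) + Φ(−δ − 1.960) = Φ(0.685) + Φ(-4.605) = 0.7535 + 0.0000 = 0.7535.
Type II error: β = 1 − power = 1 − 0.7535 = 0.2465.

β ≈ 0.247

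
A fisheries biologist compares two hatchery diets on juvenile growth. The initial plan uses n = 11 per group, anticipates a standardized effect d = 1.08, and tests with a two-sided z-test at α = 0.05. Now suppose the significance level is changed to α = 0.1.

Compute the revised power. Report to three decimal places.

Power ≈ 0.813

δ = d·√(n/2) = 1.08 × √(11/2) = 2.5328 (unchanged). New critical value: z_{0.05} = 1.645.
Revised power = Φ(δ − 1.645) + Φ(−δ − 1.645) = Φ(0.888) + Φ(-4.178) = 0.8127 + 0.0000 = 0.8127.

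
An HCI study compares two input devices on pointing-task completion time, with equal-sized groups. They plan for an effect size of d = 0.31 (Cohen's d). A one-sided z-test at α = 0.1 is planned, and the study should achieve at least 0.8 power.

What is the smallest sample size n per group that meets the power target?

For power 0.8 need Φ(δ − z_{0.1}) = 0.8, so δ = z_{0.1} + z_{0.20} = 1.282 + 0.842 = 2.123.
δ = d·√(n/2) ⇒ n = 2(δ/d)² = 2 × (2.123 / 0.31)² = 93.82.
Round up to the next whole unit.

n = 94 per group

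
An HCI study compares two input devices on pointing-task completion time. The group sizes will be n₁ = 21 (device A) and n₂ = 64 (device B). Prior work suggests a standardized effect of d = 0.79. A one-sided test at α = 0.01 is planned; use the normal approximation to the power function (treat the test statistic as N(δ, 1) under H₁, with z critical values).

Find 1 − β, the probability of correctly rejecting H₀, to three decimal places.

Power ≈ 0.792

Noncentrality parameter: δ = d / √(1/n₁ + 1/n₂) = 0.79 / √(1/21 + 1/64) = 3.1414
Critical value for a one-sided test at α = 0.01: z_α = 2.326.
Power = P(Z > 2.326 − δ) = Φ(0.815) = 0.7925.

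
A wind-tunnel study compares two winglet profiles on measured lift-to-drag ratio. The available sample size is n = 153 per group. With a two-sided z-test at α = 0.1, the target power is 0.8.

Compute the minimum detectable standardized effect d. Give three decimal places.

d ≈ 0.284

Required noncentrality: δ = z_{0.05} + z_{0.20} = 1.645 + 0.842 = 2.486.
(Lower-tail contribution to power is negligible for δ > 0.)
δ = d·√(n/2) ⇒ d = δ/√(n/2) = 2.486/√(153/2) = 0.2843.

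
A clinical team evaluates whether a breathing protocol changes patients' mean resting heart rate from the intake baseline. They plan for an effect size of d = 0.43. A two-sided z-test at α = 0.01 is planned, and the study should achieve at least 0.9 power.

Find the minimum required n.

n = 81

For power 0.9 need Φ(δ − z_{0.005}) = 0.9, so δ = z_{0.005} + z_{0.10} = 2.576 + 1.282 = 3.857.
(Ignoring the negligible lower-tail rejection probability gives the usual closed-form inversion.)
δ = d·√n ⇒ n = (δ/d)² = (3.857 / 0.43)² = 80.47.
Round up to the next whole unit.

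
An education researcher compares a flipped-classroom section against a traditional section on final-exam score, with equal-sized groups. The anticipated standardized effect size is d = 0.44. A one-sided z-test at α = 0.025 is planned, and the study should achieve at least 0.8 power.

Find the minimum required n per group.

Set Φ(δ − 1.960) = 0.8; then δ − 1.960 = Φ⁻¹(0.8) = 0.842, giving δ = 2.802.
δ = d·√(n/2) ⇒ n = 2(δ/d)² = 2 × (2.802 / 0.44)² = 81.08.
Rounding up, n = 82 per group.

n = 82 per group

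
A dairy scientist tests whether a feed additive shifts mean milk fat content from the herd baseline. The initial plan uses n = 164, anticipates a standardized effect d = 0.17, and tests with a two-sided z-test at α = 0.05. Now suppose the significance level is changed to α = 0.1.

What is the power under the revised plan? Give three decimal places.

Power ≈ 0.703

δ = d·√n = 0.17 × √164 = 2.1771 (unchanged). New critical value: z_{0.05} = 1.645.
Revised power = Φ(δ − 1.645) + Φ(−δ − 1.645) = Φ(0.532) + Φ(-3.822) = 0.7027 + 0.0001 = 0.7028.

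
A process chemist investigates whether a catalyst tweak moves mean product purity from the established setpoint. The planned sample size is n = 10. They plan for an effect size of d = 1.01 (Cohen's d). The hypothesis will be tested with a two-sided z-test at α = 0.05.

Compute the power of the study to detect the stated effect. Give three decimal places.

Power ≈ 0.891

Noncentrality parameter: λ = d·√n = 1.01 × √10 = 3.1939
Critical value for a two-sided test at α = 0.05: z_{α/2} = 1.960.
Power = Φ(λ − 1.960) + Φ(−λ − 1.960) = Φ(1.234) + Φ(-5.154) = 0.8914 + 0.0000 = 0.8914.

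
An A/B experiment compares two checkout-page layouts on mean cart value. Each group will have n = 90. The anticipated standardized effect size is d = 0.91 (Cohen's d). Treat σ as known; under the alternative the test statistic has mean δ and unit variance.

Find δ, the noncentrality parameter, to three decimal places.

δ ≈ 6.104

δ = d·√(n/2) = 0.91 × √(90/2) = 6.1045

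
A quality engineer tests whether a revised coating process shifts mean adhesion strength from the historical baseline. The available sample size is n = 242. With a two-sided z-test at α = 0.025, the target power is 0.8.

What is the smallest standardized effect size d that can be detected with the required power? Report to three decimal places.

d ≈ 0.198

Need Φ(δ − 2.241) = 0.8, so δ = 2.241 + 0.842 = 3.083.
(Lower-tail contribution to power is negligible for δ > 0.)
δ = d·√n ⇒ d = δ/√n = 3.083/√242 = 0.1982.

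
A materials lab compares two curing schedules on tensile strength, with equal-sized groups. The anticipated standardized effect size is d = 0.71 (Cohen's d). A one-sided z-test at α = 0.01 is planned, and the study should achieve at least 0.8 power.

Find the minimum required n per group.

n = 40 per group

Set Φ(δ − 2.326) = 0.8; then δ − 2.326 = Φ⁻¹(0.8) = 0.842, giving δ = 3.168.
δ = d·√(n/2) ⇒ n = 2(δ/d)² = 2 × (3.168 / 0.71)² = 39.82.
Rounding up, n = 40 per group.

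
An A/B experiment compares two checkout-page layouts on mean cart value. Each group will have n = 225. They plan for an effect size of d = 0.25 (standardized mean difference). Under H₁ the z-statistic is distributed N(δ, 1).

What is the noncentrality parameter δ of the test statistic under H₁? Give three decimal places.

δ ≈ 2.652

The noncentrality parameter scales effect size by the design's sample-size factor: δ = d·√(n/2) = 0.25 × √(225/2) = 2.6517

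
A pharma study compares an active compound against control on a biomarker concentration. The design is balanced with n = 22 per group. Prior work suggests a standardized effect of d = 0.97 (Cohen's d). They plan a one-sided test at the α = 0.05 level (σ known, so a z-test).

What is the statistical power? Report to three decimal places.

Power ≈ 0.942

Noncentrality parameter: δ = d·√(n/2) = 0.97 × √(22/2) = 3.2171
Critical value for a one-sided test at α = 0.05: z_α = 1.645.
Power = Φ(δ − 1.645) = Φ(1.572) = 0.9421.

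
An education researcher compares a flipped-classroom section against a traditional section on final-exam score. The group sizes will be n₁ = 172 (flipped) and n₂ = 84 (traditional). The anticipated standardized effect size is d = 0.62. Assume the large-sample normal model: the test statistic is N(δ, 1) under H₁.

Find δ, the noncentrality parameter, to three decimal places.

δ = d / √(1/n₁ + 1/n₂) = 0.62 / √(1/172 + 1/84) = 4.6577

δ ≈ 4.658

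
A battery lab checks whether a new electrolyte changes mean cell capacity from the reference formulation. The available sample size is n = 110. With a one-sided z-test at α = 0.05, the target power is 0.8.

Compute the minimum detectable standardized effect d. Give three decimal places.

Required noncentrality: δ = z_{0.05} + z_{0.20} = 1.645 + 0.842 = 2.486.
δ = d·√n ⇒ d = δ/√n = 2.486/√110 = 0.2371.

d ≈ 0.237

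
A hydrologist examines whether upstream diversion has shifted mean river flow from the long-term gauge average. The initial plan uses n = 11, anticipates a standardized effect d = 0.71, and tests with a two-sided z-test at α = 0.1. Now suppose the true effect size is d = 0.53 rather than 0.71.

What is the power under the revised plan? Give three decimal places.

Power ≈ 0.545

With d = 0.53: δ = d·√n = 0.53 × √11 = 1.7578. Critical value z_{0.05} = 1.645.
Revised power = Φ(δ − 1.645) + Φ(−δ − 1.645) = Φ(0.113) + Φ(-3.403) = 0.5450 + 0.0003 = 0.5453.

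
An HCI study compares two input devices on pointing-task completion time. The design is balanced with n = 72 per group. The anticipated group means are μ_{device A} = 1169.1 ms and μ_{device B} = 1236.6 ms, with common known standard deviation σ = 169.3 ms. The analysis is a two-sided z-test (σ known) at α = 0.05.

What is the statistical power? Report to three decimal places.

Standardized effect: d = |μ_{device A} − μ_{device B}| / σ = |1169.1 − 1236.6| / 169.3 = 0.3987
Noncentrality parameter: δ = d·√(n/2) = 0.3987 × √(72/2) = 2.3922
Critical value for a two-sided test at α = 0.05: z_{α/2} = 1.960.
Power = Φ(δ − 1.960) + Φ(−δ − 1.960) = Φ(0.432) + Φ(-4.352) = 0.6672 + 0.0000 = 0.6672.

Power ≈ 0.667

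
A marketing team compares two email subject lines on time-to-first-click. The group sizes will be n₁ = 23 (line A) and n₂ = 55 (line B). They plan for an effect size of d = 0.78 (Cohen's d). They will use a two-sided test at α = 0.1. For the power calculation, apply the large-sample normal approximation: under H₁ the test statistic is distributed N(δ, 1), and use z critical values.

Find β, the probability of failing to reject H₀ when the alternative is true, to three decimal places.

Noncentrality parameter: δ = d / √(1/n₁ + 1/n₂) = 0.78 / √(1/23 + 1/55) = 3.1412
Two-sided α = 0.1 → critical value z_{0.05} = 1.645.
Power = Φ(δ − 1.645) + Φ(−δ − 1.645) = Φ(1.496) + Φ(-4.786) = 0.9327 + 0.0000 = 0.9327.
Type II error: β = 1 − power = 1 − 0.9327 = 0.0673.

β ≈ 0.067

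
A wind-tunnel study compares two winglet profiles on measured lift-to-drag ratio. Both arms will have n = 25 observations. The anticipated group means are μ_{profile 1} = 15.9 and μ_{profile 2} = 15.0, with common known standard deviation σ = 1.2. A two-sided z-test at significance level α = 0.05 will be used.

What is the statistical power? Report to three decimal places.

Power ≈ 0.755

Standardized effect: d = |μ_{profile 1} − μ_{profile 2}| / σ = |15.9 − 15.0| / 1.2 = 0.7500
Noncentrality parameter: λ = d·√(n/2) = 0.7500 × √(25/2) = 2.6517
Critical value for a two-sided test at α = 0.05: z_{α/2} = 1.960.
Power = Φ(λ − 1.960) + Φ(−λ − 1.960) = Φ(0.692) + Φ(-4.612) = 0.7554 + 0.0000 = 0.7554.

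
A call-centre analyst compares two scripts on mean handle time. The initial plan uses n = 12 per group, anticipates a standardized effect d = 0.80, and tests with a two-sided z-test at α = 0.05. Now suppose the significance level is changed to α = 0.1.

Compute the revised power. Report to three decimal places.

Power ≈ 0.624

δ = d·√(n/2) = 0.80 × √(12/2) = 1.9596 (unchanged). New critical value: z_{0.05} = 1.645.
Revised power = Φ(δ − 1.645) + Φ(−δ − 1.645) = Φ(0.315) + Φ(-3.604) = 0.6235 + 0.0002 = 0.6237.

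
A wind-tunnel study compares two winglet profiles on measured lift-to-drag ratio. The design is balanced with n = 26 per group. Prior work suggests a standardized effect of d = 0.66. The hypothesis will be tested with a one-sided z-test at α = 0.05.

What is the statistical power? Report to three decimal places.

Noncentrality parameter: δ = d·√(n/2) = 0.66 × √(26/2) = 2.3797
One-sided α = 0.05 → critical value z_{0.05} = 1.645.
Power = P(Z > 1.645 − δ) = Φ(0.735) = 0.7688.

Power ≈ 0.769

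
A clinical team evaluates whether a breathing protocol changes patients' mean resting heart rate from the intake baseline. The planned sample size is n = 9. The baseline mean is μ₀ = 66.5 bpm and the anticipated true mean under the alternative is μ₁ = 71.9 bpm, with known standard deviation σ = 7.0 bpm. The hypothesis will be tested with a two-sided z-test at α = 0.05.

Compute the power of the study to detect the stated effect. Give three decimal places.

Standardized effect: d = |μ₁ − μ₀| / σ = |71.9 − 66.5| / 7.0 = 0.7714
Noncentrality parameter: λ = d·√n = 0.7714 × √9 = 2.3143
Critical value for a two-sided test at α = 0.05: z_{α/2} = 1.960.
Power = Φ(λ − 1.960) + Φ(−λ − 1.960) = Φ(0.354) + Φ(-4.274) = 0.6385 + 0.0000 = 0.6385.

Power ≈ 0.638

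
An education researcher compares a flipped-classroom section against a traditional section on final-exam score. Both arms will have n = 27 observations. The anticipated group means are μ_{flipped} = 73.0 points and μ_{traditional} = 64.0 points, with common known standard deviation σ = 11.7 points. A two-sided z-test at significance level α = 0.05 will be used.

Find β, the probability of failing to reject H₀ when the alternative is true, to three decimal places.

β ≈ 0.193

Standardized effect: d = |μ_{flipped} − μ_{traditional}| / σ = |73.0 − 64.0| / 11.7 = 0.7692
Noncentrality parameter: δ = d·√(n/2) = 0.7692 × √(27/2) = 2.8263
Critical value for a two-sided test at α = 0.05: z_{α/2} = 1.960.
Power = Φ(δ − 1.960) + Φ(−δ − 1.960) = Φ(0.866) + Φ(-4.786) = 0.8069 + 0.0000 = 0.8069.
Type II error: β = 1 − power = 1 − 0.8069 = 0.1931.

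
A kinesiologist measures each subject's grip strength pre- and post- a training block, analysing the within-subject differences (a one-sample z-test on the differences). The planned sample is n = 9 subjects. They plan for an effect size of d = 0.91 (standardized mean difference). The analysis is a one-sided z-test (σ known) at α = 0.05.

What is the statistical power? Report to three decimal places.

Noncentrality parameter: δ = d·√n = 0.91 × √9 = 2.7300
Critical value for a one-sided test at α = 0.05: z_α = 1.645.
Power = Φ(δ − 1.645) = Φ(1.085) = 0.8611.

Power ≈ 0.861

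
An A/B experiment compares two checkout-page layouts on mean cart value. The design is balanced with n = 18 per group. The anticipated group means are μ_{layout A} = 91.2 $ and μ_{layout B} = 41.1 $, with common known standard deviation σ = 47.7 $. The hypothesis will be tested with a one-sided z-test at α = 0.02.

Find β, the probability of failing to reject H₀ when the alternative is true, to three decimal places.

β ≈ 0.136

Standardized effect: d = |μ_{layout A} − μ_{layout B}| / σ = |91.2 − 41.1| / 47.7 = 1.0503
Noncentrality parameter: δ = d·√(n/2) = 1.0503 × √(18/2) = 3.1509
Critical value for a one-sided test at α = 0.02: z_α = 2.054.
Power = P(Z > 2.054 − δ) = Φ(1.097) = 0.8637.
Type II error: β = 1 − power = 1 − 0.8637 = 0.1363.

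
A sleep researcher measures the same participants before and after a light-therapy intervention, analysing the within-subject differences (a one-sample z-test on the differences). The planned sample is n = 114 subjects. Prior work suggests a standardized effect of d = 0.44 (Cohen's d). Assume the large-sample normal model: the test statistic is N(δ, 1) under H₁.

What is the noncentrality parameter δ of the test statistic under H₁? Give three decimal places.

δ ≈ 4.698

δ = d·√n = 0.44 × √114 = 4.6979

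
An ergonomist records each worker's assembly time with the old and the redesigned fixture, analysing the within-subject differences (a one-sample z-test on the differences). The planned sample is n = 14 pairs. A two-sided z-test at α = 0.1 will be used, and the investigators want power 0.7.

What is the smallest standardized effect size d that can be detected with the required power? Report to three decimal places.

Required noncentrality: δ = z_{0.05} + z_{0.30} = 1.645 + 0.524 = 2.169.
(Lower-tail contribution to power is negligible for δ > 0.)
δ = d·√n ⇒ d = δ/√n = 2.169/√14 = 0.5798.

d ≈ 0.580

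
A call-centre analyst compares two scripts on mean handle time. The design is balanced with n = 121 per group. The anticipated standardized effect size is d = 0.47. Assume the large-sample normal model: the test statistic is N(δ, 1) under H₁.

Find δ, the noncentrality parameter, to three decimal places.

δ ≈ 3.656

The noncentrality parameter scales effect size by the design's sample-size factor: δ = d·√(n/2) = 0.47 × √(121/2) = 3.6557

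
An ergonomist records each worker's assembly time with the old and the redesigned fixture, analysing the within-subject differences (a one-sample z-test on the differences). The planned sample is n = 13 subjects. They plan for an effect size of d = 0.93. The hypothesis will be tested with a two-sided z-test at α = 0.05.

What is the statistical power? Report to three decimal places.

Noncentrality parameter: δ = d·√n = 0.93 × √13 = 3.3532
Two-sided α = 0.05 → critical value z_{0.025} = 1.960.
Power = Φ(δ − 1.960) + Φ(−δ − 1.960) = Φ(1.393) + Φ(-5.313) = 0.9182 + 0.0000 = 0.9182.

Power ≈ 0.918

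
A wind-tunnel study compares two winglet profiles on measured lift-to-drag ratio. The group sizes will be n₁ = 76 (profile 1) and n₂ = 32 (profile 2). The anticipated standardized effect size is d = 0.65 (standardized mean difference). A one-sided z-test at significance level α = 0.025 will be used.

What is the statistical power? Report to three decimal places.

Power ≈ 0.870

Noncentrality parameter: δ = d / √(1/n₁ + 1/n₂) = 0.65 / √(1/76 + 1/32) = 3.0845
One-sided α = 0.025 → critical value z_{0.025} = 1.960.
Power = P(Z > 1.960 − δ) = Φ(1.125) = 0.8696.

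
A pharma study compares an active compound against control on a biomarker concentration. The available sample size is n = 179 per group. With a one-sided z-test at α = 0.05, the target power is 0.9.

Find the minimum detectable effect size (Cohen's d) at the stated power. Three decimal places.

Need Φ(δ − 1.645) = 0.9, so δ = 1.645 + 1.282 = 2.926.
δ = d·√(n/2) ⇒ d = δ/√(n/2) = 2.926/√(179/2) = 0.3093.

d ≈ 0.309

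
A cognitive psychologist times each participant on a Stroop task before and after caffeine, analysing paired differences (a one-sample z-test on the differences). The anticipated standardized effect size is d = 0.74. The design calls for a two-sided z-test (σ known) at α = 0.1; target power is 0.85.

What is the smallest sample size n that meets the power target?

n = 14

Set Φ(δ − 1.645) = 0.85; then δ − 1.645 = Φ⁻¹(0.85) = 1.036, giving δ = 2.681.
(For δ > 0 the lower-tail rejection region contributes negligibly to power, so the one-term inversion is standard.)
δ = d·√n ⇒ n = (δ/d)² = (2.681 / 0.74)² = 13.13.
Rounding up, n = 14.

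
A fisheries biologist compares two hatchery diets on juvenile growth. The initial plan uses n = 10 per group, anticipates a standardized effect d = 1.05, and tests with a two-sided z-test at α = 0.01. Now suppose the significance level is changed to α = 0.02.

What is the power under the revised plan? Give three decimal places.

Power ≈ 0.509

δ = d·√(n/2) = 1.05 × √(10/2) = 2.3479 (unchanged). New critical value: z_{0.01} = 2.326.
Revised power = Φ(δ − 2.326) + Φ(−δ − 2.326) = Φ(0.022) + Φ(-4.674) = 0.5086 + 0.0000 = 0.5086.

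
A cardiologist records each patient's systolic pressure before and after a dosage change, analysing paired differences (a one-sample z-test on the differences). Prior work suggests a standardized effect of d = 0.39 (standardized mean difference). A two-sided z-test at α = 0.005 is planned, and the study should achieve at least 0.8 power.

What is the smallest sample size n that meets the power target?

n = 88

Set Φ(δ − 2.807) = 0.8; then δ − 2.807 = Φ⁻¹(0.8) = 0.842, giving δ = 3.649.
(Ignoring the negligible lower-tail rejection probability gives the usual closed-form inversion.)
δ = d·√n ⇒ n = (δ/d)² = (3.649 / 0.39)² = 87.53.
Rounding up, n = 88.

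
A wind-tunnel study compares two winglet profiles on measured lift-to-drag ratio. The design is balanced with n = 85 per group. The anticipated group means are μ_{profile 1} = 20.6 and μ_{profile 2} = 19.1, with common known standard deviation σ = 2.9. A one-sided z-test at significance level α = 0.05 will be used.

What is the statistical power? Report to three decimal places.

Power ≈ 0.958

Standardized effect: d = |μ_{profile 1} − μ_{profile 2}| / σ = |20.6 − 19.1| / 2.9 = 0.5172
Noncentrality parameter: λ = d·√(n/2) = 0.5172 × √(85/2) = 3.3720
Critical value for a one-sided test at α = 0.05: z_α = 1.645.
Power = Φ(λ − 1.645) = Φ(1.727) = 0.9579.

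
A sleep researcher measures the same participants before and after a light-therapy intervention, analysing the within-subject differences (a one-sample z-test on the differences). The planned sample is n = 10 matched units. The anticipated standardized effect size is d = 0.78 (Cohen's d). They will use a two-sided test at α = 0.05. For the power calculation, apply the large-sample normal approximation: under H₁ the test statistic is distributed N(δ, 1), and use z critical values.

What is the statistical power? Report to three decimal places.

Noncentrality parameter: δ = d·√n = 0.78 × √10 = 2.4666
Critical value for a two-sided test at α = 0.05: z_{α/2} = 1.960.
Power = Φ(δ − 1.960) + Φ(−δ − 1.960) = Φ(0.507) + Φ(-4.427) = 0.6938 + 0.0000 = 0.6938.

Power ≈ 0.694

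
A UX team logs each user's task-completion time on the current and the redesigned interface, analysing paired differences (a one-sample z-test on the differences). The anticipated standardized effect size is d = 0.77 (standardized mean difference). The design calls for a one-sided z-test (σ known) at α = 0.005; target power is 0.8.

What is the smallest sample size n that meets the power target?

For power 0.8 need Φ(δ − z_{0.005}) = 0.8, so δ = z_{0.005} + z_{0.20} = 2.576 + 0.842 = 3.417.
δ = d·√n ⇒ n = (δ/d)² = (3.417 / 0.77)² = 19.70.
Rounding up, n = 20.

n = 20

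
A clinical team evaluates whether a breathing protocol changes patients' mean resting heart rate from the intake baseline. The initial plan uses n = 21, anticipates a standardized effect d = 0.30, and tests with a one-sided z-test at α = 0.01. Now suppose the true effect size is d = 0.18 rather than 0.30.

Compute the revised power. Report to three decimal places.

Power ≈ 0.067

With d = 0.18: δ = d·√n = 0.18 × √21 = 0.8249. Critical value z_{0.01} = 2.326.
Revised power = P(Z > 2.326 − δ) = Φ(-1.501) = 0.0666.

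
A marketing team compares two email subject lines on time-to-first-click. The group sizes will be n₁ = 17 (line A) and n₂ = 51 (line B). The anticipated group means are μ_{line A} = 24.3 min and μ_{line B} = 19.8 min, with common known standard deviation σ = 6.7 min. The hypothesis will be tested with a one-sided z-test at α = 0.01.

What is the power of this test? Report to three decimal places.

Standardized effect: d = |μ_{line A} − μ_{line B}| / σ = |24.3 − 19.8| / 6.7 = 0.6716
Noncentrality parameter: λ = d / √(1/n₁ + 1/n₂) = 0.6716 / √(1/17 + 1/51) = 2.3982
One-sided α = 0.01 → critical value z_{0.01} = 2.326.
Power = Φ(λ − 2.326) = Φ(0.072) = 0.5287.

Power ≈ 0.529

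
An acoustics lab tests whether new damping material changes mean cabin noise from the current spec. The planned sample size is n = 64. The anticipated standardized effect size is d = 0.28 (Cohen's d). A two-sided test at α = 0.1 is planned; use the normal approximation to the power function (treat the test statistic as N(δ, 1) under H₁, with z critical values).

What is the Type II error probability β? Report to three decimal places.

β ≈ 0.276

Noncentrality parameter: δ = d·√n = 0.28 × √64 = 2.2400
Critical value for a two-sided test at α = 0.1: z_{α/2} = 1.645.
Power = Φ(δ − 1.645) + Φ(−δ − 1.645) = Φ(0.595) + Φ(-3.885) = 0.7241 + 0.0001 = 0.7242.
Type II error: β = 1 − power = 1 − 0.7242 = 0.2758.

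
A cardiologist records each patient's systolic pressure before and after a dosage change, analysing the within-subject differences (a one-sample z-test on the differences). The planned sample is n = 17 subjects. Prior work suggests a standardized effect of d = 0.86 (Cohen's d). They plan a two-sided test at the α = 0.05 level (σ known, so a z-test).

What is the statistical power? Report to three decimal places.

Noncentrality parameter: δ = d·√n = 0.86 × √17 = 3.5459
Critical value for a two-sided test at α = 0.05: z_{α/2} = 1.960.
Power = Φ(δ − 1.960) + Φ(−δ − 1.960) = Φ(1.586) + Φ(-5.506) = 0.9436 + 0.0000 = 0.9436.

Power ≈ 0.944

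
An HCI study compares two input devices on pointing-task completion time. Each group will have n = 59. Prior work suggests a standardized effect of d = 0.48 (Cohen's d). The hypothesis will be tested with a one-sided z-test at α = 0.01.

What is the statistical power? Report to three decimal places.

Noncentrality parameter: δ = d·√(n/2) = 0.48 × √(59/2) = 2.6071
Critical value for a one-sided test at α = 0.01: z_α = 2.326.
Power = P(Z > 2.326 − δ) = Φ(0.281) = 0.6105.

Power ≈ 0.611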